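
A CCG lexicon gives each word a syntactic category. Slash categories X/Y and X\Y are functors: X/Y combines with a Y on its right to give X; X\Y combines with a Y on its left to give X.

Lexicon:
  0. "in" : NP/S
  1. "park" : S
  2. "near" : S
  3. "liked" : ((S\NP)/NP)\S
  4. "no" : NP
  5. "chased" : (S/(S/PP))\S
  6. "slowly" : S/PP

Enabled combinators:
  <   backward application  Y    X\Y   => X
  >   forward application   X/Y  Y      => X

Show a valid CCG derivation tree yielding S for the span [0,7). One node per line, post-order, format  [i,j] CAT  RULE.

[0,1] NP/S  lex  "in"
[1,2] S  lex  "park"
[0,2] NP  >  k=1
[2,3] S  lex  "near"
[3,4] ((S\NP)/NP)\S  lex  "liked"
[2,4] (S\NP)/NP  <  k=3
[4,5] NP  lex  "no"
[2,5] S\NP  >  k=4
[0,5] S  <  k=2
[5,6] (S/(S/PP))\S  lex  "chased"
[0,6] S/(S/PP)  <  k=5
[6,7] S/PP  lex  "slowly"
[0,7] S  >  k=6

[0,7] S   >
  [0,6] S/(S/PP)   <
    [0,5] S   <
      [0,2] NP   >
        [0,1] "in" : NP/S
        [1,2] "park" : S
      [2,5] S\NP   >
        [2,4] (S\NP)/NP   <
          [2,3] "near" : S
          [3,4] "liked" : ((S\NP)/NP)\S
        [4,5] "no" : NP
    [5,6] "chased" : (S/(S/PP))\S
  [6,7] "slowly" : S/PP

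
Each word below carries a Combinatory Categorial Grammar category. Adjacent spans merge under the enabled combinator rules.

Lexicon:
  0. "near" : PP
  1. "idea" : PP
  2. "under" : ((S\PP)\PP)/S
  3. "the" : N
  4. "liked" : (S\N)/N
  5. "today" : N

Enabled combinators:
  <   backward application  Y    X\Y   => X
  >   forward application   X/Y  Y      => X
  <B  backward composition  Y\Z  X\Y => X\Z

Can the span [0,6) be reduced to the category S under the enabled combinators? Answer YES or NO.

YES

[0,6] S   <
  [0,1] "near" : PP
  [1,6] S\PP   <
    [1,2] "idea" : PP
    [2,6] (S\PP)\PP   >
      [2,3] "under" : ((S\PP)\PP)/S
      [3,6] S   <
        [3,4] "the" : N
        [4,6] S\N   >
          [4,5] "liked" : (S\N)/N
          [5,6] "today" : N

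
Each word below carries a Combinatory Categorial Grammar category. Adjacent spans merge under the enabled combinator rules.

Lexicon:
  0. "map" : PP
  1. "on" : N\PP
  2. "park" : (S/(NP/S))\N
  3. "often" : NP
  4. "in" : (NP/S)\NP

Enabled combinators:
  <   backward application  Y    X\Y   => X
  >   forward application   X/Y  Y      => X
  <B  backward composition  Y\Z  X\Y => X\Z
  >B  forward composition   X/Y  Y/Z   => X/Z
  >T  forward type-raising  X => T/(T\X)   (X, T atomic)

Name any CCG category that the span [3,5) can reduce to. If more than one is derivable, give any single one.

NP/S

[0,5] S   >
  [0,3] S/(NP/S)   <
    [0,2] N   <
      [0,1] "map" : PP
      [1,2] "on" : N\PP
    [2,3] "park" : (S/(NP/S))\N
  [3,5] NP/S   <
    [3,4] "often" : NP
    [4,5] "in" : (NP/S)\NP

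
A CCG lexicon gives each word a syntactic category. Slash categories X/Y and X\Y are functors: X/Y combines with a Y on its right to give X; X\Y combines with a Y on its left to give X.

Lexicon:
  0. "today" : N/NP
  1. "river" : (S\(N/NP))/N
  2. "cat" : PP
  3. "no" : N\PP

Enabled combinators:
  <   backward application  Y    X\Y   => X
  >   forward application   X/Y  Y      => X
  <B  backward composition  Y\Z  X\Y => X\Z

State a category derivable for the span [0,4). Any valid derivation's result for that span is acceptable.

[0,4] S   <
  [0,1] "today" : N/NP
  [1,4] S\(N/NP)   >
    [1,2] "river" : (S\(N/NP))/N
    [2,4] N   <
      [2,3] "cat" : PP
      [3,4] "no" : N\PP

S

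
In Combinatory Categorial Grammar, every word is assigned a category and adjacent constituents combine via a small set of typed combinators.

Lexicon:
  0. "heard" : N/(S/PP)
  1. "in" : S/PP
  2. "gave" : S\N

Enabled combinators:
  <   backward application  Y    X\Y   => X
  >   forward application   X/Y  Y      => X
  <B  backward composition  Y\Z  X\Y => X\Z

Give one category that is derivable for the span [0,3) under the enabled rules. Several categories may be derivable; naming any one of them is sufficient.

[0,3] S   <
  [0,2] N   >
    [0,1] "heard" : N/(S/PP)
    [1,2] "in" : S/PP
  [2,3] "gave" : S\N

S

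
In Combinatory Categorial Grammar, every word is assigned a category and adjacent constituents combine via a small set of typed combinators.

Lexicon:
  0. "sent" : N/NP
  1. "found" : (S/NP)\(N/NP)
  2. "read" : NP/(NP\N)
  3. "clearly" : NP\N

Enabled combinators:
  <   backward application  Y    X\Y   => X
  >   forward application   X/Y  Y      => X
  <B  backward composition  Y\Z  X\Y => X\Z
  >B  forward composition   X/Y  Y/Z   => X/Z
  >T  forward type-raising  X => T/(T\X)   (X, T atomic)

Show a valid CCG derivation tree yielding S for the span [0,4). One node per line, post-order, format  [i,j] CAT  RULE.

[0,4] S   >
  [0,2] S/NP   <
    [0,1] "sent" : N/NP
    [1,2] "found" : (S/NP)\(N/NP)
  [2,4] NP   >
    [2,3] "read" : NP/(NP\N)
    [3,4] "clearly" : NP\N

[0,1] N/NP  lex  "sent"
[1,2] (S/NP)\(N/NP)  lex  "found"
[0,2] S/NP  <  k=1
[2,3] NP/(NP\N)  lex  "read"
[3,4] NP\N  lex  "clearly"
[2,4] NP  >  k=3
[0,4] S  >  k=2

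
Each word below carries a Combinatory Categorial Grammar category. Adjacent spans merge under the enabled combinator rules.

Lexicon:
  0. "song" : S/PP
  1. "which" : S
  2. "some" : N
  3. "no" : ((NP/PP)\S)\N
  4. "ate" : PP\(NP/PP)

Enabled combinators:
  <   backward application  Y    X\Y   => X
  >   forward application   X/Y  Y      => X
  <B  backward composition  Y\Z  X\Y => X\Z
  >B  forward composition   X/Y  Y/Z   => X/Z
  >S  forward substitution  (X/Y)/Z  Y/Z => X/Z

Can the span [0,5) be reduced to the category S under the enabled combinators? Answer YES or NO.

YES

[0,5] S   >
  [0,1] "song" : S/PP
  [1,5] PP   <
    [1,2] "which" : S
    [2,5] PP\S   <B
      [2,4] (NP/PP)\S   <
        [2,3] "some" : N
        [3,4] "no" : ((NP/PP)\S)\N
      [4,5] "ate" : PP\(NP/PP)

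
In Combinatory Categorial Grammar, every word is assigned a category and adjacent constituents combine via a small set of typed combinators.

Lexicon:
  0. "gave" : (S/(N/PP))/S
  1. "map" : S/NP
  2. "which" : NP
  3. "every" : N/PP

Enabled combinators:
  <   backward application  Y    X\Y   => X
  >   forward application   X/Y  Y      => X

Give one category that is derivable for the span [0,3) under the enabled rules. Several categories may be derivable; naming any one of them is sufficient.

S/(N/PP)

[0,4] S   >
  [0,3] S/(N/PP)   >
    [0,1] "gave" : (S/(N/PP))/S
    [1,3] S   >
      [1,2] "map" : S/NP
      [2,3] "which" : NP
  [3,4] "every" : N/PP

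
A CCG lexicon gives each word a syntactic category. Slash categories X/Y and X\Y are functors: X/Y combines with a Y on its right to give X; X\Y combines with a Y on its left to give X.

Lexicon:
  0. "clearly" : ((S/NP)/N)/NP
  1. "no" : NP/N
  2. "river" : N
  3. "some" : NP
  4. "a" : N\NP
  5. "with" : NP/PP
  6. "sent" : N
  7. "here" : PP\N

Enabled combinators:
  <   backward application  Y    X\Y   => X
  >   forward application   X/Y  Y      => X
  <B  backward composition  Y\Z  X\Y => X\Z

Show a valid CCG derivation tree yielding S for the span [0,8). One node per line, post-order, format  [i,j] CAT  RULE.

[0,1] ((S/NP)/N)/NP  lex  "clearly"
[1,2] NP/N  lex  "no"
[2,3] N  lex  "river"
[1,3] NP  >  k=2
[0,3] (S/NP)/N  >  k=1
[3,4] NP  lex  "some"
[4,5] N\NP  lex  "a"
[3,5] N  <  k=4
[0,5] S/NP  >  k=3
[5,6] NP/PP  lex  "with"
[6,7] N  lex  "sent"
[7,8] PP\N  lex  "here"
[6,8] PP  <  k=7
[5,8] NP  >  k=6
[0,8] S  >  k=5

[0,8] S   >
  [0,5] S/NP   >
    [0,3] (S/NP)/N   >
      [0,1] "clearly" : ((S/NP)/N)/NP
      [1,3] NP   >
        [1,2] "no" : NP/N
        [2,3] "river" : N
    [3,5] N   <
      [3,4] "some" : NP
      [4,5] "a" : N\NP
  [5,8] NP   >
    [5,6] "with" : NP/PP
    [6,8] PP   <
      [6,7] "sent" : N
      [7,8] "here" : PP\N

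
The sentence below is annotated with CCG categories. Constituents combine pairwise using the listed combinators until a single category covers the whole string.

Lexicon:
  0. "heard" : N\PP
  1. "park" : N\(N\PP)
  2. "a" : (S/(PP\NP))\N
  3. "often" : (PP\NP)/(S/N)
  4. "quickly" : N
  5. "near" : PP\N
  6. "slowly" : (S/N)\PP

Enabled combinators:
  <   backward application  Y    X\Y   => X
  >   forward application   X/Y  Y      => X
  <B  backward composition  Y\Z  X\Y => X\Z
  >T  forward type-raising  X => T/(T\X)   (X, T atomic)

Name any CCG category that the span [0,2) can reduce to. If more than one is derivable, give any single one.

N

[0,7] S   >
  [0,3] S/(PP\NP)   <
    [0,2] N   <
      [0,1] "heard" : N\PP
      [1,2] "park" : N\(N\PP)
    [2,3] "a" : (S/(PP\NP))\N
  [3,7] PP\NP   >
    [3,4] "often" : (PP\NP)/(S/N)
    [4,7] S/N   <
      [4,6] PP   >
        [4,5] PP/(PP\N)   >T
          [4,5] "quickly" : N
        [5,6] "near" : PP\N
      [6,7] "slowly" : (S/N)\PP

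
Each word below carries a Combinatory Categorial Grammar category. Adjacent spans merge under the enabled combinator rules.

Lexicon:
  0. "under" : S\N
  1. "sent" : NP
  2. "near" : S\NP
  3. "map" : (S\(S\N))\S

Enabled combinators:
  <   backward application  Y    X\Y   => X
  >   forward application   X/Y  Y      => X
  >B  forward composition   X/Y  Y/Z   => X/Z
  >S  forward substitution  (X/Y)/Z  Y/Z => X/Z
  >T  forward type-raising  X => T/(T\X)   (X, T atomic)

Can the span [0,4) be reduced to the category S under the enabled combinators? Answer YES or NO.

[0,4] S   <
  [0,1] "under" : S\N
  [1,4] S\(S\N)   <
    [1,3] S   <
      [1,2] "sent" : NP
      [2,3] "near" : S\NP
    [3,4] "map" : (S\(S\N))\S

YES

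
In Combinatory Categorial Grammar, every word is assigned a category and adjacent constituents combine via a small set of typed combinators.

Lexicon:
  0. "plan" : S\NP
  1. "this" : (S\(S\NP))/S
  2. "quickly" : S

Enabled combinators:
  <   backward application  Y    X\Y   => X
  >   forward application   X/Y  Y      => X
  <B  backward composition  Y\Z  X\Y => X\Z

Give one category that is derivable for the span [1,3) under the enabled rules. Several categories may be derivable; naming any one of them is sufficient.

S\(S\NP)

[0,3] S   <
  [0,1] "plan" : S\NP
  [1,3] S\(S\NP)   >
    [1,2] "this" : (S\(S\NP))/S
    [2,3] "quickly" : S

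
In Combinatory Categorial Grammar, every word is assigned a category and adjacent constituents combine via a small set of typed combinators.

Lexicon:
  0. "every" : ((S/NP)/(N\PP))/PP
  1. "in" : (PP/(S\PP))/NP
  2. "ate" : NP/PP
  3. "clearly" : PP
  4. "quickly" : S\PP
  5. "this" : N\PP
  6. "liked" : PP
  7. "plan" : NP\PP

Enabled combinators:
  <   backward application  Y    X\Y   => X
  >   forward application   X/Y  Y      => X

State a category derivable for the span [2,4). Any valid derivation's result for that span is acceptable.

NP

[0,8] S   >
  [0,6] S/NP   >
    [0,5] (S/NP)/(N\PP)   >
      [0,1] "every" : ((S/NP)/(N\PP))/PP
      [1,5] PP   >
        [1,4] PP/(S\PP)   >
          [1,2] "in" : (PP/(S\PP))/NP
          [2,4] NP   >
            [2,3] "ate" : NP/PP
            [3,4] "clearly" : PP
        [4,5] "quickly" : S\PP
    [5,6] "this" : N\PP
  [6,8] NP   <
    [6,7] "liked" : PP
    [7,8] "plan" : NP\PP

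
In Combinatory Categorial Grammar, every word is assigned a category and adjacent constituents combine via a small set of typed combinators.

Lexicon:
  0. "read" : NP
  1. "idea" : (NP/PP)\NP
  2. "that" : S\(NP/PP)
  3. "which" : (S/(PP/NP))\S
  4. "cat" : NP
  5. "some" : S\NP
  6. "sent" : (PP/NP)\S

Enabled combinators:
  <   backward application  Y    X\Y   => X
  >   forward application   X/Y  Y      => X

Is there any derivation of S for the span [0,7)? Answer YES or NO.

YES

[0,7] S   >
  [0,4] S/(PP/NP)   <
    [0,3] S   <
      [0,2] NP/PP   <
        [0,1] "read" : NP
        [1,2] "idea" : (NP/PP)\NP
      [2,3] "that" : S\(NP/PP)
    [3,4] "which" : (S/(PP/NP))\S
  [4,7] PP/NP   <
    [4,6] S   <
      [4,5] "cat" : NP
      [5,6] "some" : S\NP
    [6,7] "sent" : (PP/NP)\S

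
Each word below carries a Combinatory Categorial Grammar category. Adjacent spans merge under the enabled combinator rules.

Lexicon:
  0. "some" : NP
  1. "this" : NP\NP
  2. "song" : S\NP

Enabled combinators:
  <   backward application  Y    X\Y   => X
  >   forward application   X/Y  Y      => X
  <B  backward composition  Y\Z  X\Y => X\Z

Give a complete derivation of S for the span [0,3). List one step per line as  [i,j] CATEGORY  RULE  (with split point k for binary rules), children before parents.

[0,1] NP  lex  "some"
[1,2] NP\NP  lex  "this"
[2,3] S\NP  lex  "song"
[1,3] S\NP  <B  k=2
[0,3] S  <  k=1

[0,3] S   <
  [0,1] "some" : NP
  [1,3] S\NP   <B
    [1,2] "this" : NP\NP
    [2,3] "song" : S\NP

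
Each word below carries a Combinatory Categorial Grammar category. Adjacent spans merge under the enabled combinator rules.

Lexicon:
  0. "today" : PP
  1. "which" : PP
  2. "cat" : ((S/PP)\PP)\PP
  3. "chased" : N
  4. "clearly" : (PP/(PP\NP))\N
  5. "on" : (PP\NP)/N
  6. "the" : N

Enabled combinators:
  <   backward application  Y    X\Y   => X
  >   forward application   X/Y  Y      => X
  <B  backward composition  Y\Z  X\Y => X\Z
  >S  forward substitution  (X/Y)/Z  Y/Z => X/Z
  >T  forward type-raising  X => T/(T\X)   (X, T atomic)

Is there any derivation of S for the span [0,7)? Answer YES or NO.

YES

[0,7] S   >
  [0,3] S/PP   <
    [0,1] "today" : PP
    [1,3] (S/PP)\PP   <
      [1,2] "which" : PP
      [2,3] "cat" : ((S/PP)\PP)\PP
  [3,7] PP   >
    [3,5] PP/(PP\NP)   <
      [3,4] "chased" : N
      [4,5] "clearly" : (PP/(PP\NP))\N
    [5,7] PP\NP   >
      [5,6] "on" : (PP\NP)/N
      [6,7] "the" : N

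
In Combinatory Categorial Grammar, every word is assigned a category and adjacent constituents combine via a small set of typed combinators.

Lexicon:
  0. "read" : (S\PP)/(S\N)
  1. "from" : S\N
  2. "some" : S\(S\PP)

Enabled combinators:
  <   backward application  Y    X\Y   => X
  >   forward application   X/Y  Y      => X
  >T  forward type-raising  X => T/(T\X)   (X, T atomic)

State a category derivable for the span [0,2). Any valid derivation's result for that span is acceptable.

S\PP

[0,3] S   <
  [0,2] S\PP   >
    [0,1] "read" : (S\PP)/(S\N)
    [1,2] "from" : S\N
  [2,3] "some" : S\(S\PP)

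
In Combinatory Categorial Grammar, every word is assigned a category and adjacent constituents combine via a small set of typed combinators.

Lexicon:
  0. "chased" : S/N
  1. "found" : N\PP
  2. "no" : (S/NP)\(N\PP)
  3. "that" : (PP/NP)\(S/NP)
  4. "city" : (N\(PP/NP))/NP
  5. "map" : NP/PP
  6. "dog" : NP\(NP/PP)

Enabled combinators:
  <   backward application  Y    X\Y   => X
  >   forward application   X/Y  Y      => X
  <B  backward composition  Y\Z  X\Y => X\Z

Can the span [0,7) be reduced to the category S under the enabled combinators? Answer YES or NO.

YES

[0,7] S   >
  [0,1] "chased" : S/N
  [1,7] N   <
    [1,4] PP/NP   <
      [1,3] S/NP   <
        [1,2] "found" : N\PP
        [2,3] "no" : (S/NP)\(N\PP)
      [3,4] "that" : (PP/NP)\(S/NP)
    [4,7] N\(PP/NP)   >
      [4,5] "city" : (N\(PP/NP))/NP
      [5,7] NP   <
        [5,6] "map" : NP/PP
        [6,7] "dog" : NP\(NP/PP)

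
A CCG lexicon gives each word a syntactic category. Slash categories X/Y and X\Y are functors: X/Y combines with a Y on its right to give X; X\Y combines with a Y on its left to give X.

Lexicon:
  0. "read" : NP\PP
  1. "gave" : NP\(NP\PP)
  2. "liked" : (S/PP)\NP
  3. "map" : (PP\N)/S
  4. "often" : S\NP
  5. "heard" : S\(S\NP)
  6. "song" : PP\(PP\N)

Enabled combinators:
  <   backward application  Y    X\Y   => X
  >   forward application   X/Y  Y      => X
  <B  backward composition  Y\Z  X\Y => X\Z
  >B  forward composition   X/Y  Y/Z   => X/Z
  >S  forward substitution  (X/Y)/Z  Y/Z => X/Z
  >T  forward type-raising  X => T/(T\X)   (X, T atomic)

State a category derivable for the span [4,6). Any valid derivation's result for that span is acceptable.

[0,7] S   >
  [0,3] S/PP   <
    [0,2] NP   <
      [0,1] "read" : NP\PP
      [1,2] "gave" : NP\(NP\PP)
    [2,3] "liked" : (S/PP)\NP
  [3,7] PP   <
    [3,6] PP\N   >
      [3,4] "map" : (PP\N)/S
      [4,6] S   <
        [4,5] "often" : S\NP
        [5,6] "heard" : S\(S\NP)
    [6,7] "song" : PP\(PP\N)

S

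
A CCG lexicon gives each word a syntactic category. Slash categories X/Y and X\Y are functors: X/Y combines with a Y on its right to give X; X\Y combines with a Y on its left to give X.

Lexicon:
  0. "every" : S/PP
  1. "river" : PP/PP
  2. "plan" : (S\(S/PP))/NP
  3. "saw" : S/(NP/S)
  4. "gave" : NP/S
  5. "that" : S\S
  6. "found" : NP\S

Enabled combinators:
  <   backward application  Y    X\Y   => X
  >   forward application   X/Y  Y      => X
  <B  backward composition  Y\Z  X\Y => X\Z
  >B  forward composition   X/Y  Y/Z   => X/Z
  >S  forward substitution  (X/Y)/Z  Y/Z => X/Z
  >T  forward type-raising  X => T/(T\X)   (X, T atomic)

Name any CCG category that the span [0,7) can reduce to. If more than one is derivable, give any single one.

[0,7] S   <
  [0,2] S/PP   >B
    [0,1] "every" : S/PP
    [1,2] "river" : PP/PP
  [2,7] S\(S/PP)   >
    [2,3] "plan" : (S\(S/PP))/NP
    [3,7] NP   <
      [3,5] S   >
        [3,4] "saw" : S/(NP/S)
        [4,5] "gave" : NP/S
      [5,7] NP\S   <B
        [5,6] "that" : S\S
        [6,7] "found" : NP\S

S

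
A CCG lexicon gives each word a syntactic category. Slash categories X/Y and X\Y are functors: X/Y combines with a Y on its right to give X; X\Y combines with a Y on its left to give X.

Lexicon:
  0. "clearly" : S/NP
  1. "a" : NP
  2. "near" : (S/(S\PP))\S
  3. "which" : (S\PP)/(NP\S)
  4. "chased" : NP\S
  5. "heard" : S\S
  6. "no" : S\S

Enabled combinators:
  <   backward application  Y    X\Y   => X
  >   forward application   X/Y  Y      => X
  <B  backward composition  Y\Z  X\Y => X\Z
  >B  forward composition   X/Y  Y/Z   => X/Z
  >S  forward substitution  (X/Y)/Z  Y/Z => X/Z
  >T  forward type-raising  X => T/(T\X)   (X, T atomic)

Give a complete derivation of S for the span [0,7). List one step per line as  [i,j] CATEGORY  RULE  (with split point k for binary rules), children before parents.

[0,7] S   >
  [0,3] S/(S\PP)   <
    [0,2] S   >
      [0,1] "clearly" : S/NP
      [1,2] "a" : NP
    [2,3] "near" : (S/(S\PP))\S
  [3,7] S\PP   <B
    [3,5] S\PP   >
      [3,4] "which" : (S\PP)/(NP\S)
      [4,5] "chased" : NP\S
    [5,7] S\S   <B
      [5,6] "heard" : S\S
      [6,7] "no" : S\S

[0,1] S/NP  lex  "clearly"
[1,2] NP  lex  "a"
[0,2] S  >  k=1
[2,3] (S/(S\PP))\S  lex  "near"
[0,3] S/(S\PP)  <  k=2
[3,4] (S\PP)/(NP\S)  lex  "which"
[4,5] NP\S  lex  "chased"
[3,5] S\PP  >  k=4
[5,6] S\S  lex  "heard"
[6,7] S\S  lex  "no"
[5,7] S\S  <B  k=6
[3,7] S\PP  <B  k=5
[0,7] S  >  k=3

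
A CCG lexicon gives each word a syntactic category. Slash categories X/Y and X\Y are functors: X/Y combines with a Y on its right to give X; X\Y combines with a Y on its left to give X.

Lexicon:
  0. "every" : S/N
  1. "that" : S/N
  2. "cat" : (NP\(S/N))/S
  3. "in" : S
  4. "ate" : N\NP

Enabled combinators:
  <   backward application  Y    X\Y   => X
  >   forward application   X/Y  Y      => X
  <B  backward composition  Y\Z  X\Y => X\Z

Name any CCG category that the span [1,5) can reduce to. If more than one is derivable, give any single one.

[0,5] S   >
  [0,1] "every" : S/N
  [1,5] N   <
    [1,4] NP   <
      [1,2] "that" : S/N
      [2,4] NP\(S/N)   >
        [2,3] "cat" : (NP\(S/N))/S
        [3,4] "in" : S
    [4,5] "ate" : N\NP

N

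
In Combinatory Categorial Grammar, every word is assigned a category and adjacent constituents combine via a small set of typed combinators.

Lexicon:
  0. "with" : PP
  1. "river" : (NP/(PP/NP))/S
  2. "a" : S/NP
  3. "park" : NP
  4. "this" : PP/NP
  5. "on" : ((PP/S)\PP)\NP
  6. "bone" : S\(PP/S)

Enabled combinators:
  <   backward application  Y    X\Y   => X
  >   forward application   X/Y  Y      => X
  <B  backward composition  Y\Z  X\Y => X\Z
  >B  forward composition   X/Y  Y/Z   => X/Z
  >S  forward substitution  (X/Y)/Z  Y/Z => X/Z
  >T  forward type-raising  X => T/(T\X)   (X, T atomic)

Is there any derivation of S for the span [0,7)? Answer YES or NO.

YES

[0,7] S   >
  [0,1] S/(S\PP)   >T
    [0,1] "with" : PP
  [1,7] S\PP   <B
    [1,6] (PP/S)\PP   <
      [1,5] NP   >
        [1,4] NP/(PP/NP)   >
          [1,2] "river" : (NP/(PP/NP))/S
          [2,4] S   >
            [2,3] "a" : S/NP
            [3,4] "park" : NP
        [4,5] "this" : PP/NP
      [5,6] "on" : ((PP/S)\PP)\NP
    [6,7] "bone" : S\(PP/S)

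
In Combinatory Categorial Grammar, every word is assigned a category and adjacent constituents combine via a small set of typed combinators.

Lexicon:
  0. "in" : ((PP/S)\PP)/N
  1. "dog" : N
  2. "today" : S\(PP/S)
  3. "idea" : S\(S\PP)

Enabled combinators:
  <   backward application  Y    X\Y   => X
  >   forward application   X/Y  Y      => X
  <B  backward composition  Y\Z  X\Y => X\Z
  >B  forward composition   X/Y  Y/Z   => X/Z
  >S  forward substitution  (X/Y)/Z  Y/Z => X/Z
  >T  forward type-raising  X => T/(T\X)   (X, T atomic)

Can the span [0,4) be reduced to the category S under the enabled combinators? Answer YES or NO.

[0,4] S   <
  [0,3] S\PP   <B
    [0,2] (PP/S)\PP   >
      [0,1] "in" : ((PP/S)\PP)/N
      [1,2] "dog" : N
    [2,3] "today" : S\(PP/S)
  [3,4] "idea" : S\(S\PP)

YES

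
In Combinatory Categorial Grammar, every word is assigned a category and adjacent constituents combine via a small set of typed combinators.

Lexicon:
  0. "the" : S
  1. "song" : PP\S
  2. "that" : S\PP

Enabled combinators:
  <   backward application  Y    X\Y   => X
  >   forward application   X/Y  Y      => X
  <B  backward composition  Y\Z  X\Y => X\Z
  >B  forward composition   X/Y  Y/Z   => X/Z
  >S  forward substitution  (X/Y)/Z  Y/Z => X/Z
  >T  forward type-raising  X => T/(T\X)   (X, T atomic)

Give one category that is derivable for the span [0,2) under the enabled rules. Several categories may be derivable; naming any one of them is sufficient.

[0,3] S   <
  [0,2] PP   >
    [0,1] PP/(PP\S)   >T
      [0,1] "the" : S
    [1,2] "song" : PP\S
  [2,3] "that" : S\PP

PP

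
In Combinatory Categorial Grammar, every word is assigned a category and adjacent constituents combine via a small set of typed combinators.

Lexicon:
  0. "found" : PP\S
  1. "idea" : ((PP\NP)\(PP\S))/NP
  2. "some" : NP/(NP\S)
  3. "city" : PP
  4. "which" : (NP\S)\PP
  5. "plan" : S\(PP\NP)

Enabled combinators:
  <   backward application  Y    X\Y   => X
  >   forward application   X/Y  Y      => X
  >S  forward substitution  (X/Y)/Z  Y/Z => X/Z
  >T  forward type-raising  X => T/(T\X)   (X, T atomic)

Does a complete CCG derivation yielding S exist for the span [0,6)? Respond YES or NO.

[0,6] S   <
  [0,5] PP\NP   <
    [0,1] "found" : PP\S
    [1,5] (PP\NP)\(PP\S)   >
      [1,2] "idea" : ((PP\NP)\(PP\S))/NP
      [2,5] NP   >
        [2,3] "some" : NP/(NP\S)
        [3,5] NP\S   <
          [3,4] "city" : PP
          [4,5] "which" : (NP\S)\PP
  [5,6] "plan" : S\(PP\NP)

YES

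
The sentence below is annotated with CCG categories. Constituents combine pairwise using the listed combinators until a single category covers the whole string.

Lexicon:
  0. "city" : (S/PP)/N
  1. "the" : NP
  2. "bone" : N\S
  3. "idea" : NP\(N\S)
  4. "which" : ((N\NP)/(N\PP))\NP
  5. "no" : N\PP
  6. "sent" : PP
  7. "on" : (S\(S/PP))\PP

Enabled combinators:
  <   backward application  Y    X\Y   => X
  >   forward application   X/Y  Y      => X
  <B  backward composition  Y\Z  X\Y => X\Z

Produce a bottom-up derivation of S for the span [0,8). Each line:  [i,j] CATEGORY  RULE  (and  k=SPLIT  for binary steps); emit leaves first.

[0,1] (S/PP)/N  lex  "city"
[1,2] NP  lex  "the"
[2,3] N\S  lex  "bone"
[3,4] NP\(N\S)  lex  "idea"
[2,4] NP  <  k=3
[4,5] ((N\NP)/(N\PP))\NP  lex  "which"
[2,5] (N\NP)/(N\PP)  <  k=4
[5,6] N\PP  lex  "no"
[2,6] N\NP  >  k=5
[1,6] N  <  k=2
[0,6] S/PP  >  k=1
[6,7] PP  lex  "sent"
[7,8] (S\(S/PP))\PP  lex  "on"
[6,8] S\(S/PP)  <  k=7
[0,8] S  <  k=6

[0,8] S   <
  [0,6] S/PP   >
    [0,1] "city" : (S/PP)/N
    [1,6] N   <
      [1,2] "the" : NP
      [2,6] N\NP   >
        [2,5] (N\NP)/(N\PP)   <
          [2,4] NP   <
            [2,3] "bone" : N\S
            [3,4] "idea" : NP\(N\S)
          [4,5] "which" : ((N\NP)/(N\PP))\NP
        [5,6] "no" : N\PP
  [6,8] S\(S/PP)   <
    [6,7] "sent" : PP
    [7,8] "on" : (S\(S/PP))\PP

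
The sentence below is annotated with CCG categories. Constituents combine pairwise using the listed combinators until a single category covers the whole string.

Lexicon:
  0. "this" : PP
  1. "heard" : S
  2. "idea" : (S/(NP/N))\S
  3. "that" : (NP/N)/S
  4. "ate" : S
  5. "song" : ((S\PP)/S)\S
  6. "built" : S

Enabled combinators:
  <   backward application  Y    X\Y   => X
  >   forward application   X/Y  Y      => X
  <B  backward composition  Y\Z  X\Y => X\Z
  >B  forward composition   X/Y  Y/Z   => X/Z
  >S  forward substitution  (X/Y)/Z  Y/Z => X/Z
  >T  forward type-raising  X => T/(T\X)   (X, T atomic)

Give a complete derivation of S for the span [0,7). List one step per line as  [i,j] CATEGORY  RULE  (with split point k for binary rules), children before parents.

[0,1] PP  lex  "this"
[1,2] S  lex  "heard"
[2,3] (S/(NP/N))\S  lex  "idea"
[1,3] S/(NP/N)  <  k=2
[3,4] (NP/N)/S  lex  "that"
[4,5] S  lex  "ate"
[3,5] NP/N  >  k=4
[1,5] S  >  k=3
[5,6] ((S\PP)/S)\S  lex  "song"
[1,6] (S\PP)/S  <  k=5
[6,7] S  lex  "built"
[1,7] S\PP  >  k=6
[0,7] S  <  k=1

[0,7] S   <
  [0,1] "this" : PP
  [1,7] S\PP   >
    [1,6] (S\PP)/S   <
      [1,5] S   >
        [1,3] S/(NP/N)   <
          [1,2] "heard" : S
          [2,3] "idea" : (S/(NP/N))\S
        [3,5] NP/N   >
          [3,4] "that" : (NP/N)/S
          [4,5] "ate" : S
      [5,6] "song" : ((S\PP)/S)\S
    [6,7] "built" : S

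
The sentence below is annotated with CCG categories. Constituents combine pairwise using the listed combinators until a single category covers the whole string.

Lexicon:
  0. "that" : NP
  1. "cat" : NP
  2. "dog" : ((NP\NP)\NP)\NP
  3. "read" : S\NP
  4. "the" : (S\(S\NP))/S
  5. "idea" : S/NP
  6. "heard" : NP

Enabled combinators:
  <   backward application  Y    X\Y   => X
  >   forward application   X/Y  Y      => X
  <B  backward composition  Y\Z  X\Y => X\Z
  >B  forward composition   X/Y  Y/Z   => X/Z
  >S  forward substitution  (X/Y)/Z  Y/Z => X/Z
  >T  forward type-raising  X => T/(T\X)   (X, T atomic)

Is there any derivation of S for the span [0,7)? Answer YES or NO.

YES

[0,7] S   <
  [0,4] S\NP   <B
    [0,3] NP\NP   <
      [0,1] "that" : NP
      [1,3] (NP\NP)\NP   <
        [1,2] "cat" : NP
        [2,3] "dog" : ((NP\NP)\NP)\NP
    [3,4] "read" : S\NP
  [4,7] S\(S\NP)   >
    [4,5] "the" : (S\(S\NP))/S
    [5,7] S   >
      [5,6] "idea" : S/NP
      [6,7] "heard" : NP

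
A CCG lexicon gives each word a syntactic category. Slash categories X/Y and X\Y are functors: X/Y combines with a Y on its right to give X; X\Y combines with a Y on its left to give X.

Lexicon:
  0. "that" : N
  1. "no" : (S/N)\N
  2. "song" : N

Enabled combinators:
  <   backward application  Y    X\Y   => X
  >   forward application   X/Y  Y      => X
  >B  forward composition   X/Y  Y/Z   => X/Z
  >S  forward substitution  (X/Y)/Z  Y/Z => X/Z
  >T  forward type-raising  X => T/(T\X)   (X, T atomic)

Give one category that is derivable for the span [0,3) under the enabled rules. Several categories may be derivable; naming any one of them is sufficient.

[0,3] S   >
  [0,2] S/N   <
    [0,1] "that" : N
    [1,2] "no" : (S/N)\N
  [2,3] "song" : N

S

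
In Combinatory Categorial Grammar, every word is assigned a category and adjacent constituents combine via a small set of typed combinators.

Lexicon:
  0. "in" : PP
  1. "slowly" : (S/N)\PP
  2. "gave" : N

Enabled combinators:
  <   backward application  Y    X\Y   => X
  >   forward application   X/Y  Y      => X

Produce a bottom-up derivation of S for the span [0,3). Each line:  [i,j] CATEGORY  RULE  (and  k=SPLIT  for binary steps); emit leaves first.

[0,1] PP  lex  "in"
[1,2] (S/N)\PP  lex  "slowly"
[0,2] S/N  <  k=1
[2,3] N  lex  "gave"
[0,3] S  >  k=2

[0,3] S   >
  [0,2] S/N   <
    [0,1] "in" : PP
    [1,2] "slowly" : (S/N)\PP
  [2,3] "gave" : N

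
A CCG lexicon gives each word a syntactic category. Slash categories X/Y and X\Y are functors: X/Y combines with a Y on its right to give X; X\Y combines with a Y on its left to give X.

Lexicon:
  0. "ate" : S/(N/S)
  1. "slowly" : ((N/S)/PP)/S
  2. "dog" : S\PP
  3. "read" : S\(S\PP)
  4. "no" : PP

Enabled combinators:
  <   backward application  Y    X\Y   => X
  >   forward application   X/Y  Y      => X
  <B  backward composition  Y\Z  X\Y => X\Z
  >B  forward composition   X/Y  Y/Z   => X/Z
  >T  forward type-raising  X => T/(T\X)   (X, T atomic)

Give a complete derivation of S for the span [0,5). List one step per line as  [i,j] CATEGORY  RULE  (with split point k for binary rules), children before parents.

[0,5] S   >
  [0,4] S/PP   >B
    [0,1] "ate" : S/(N/S)
    [1,4] (N/S)/PP   >
      [1,2] "slowly" : ((N/S)/PP)/S
      [2,4] S   <
        [2,3] "dog" : S\PP
        [3,4] "read" : S\(S\PP)
  [4,5] "no" : PP

[0,1] S/(N/S)  lex  "ate"
[1,2] ((N/S)/PP)/S  lex  "slowly"
[2,3] S\PP  lex  "dog"
[3,4] S\(S\PP)  lex  "read"
[2,4] S  <  k=3
[1,4] (N/S)/PP  >  k=2
[0,4] S/PP  >B  k=1
[4,5] PP  lex  "no"
[0,5] S  >  k=4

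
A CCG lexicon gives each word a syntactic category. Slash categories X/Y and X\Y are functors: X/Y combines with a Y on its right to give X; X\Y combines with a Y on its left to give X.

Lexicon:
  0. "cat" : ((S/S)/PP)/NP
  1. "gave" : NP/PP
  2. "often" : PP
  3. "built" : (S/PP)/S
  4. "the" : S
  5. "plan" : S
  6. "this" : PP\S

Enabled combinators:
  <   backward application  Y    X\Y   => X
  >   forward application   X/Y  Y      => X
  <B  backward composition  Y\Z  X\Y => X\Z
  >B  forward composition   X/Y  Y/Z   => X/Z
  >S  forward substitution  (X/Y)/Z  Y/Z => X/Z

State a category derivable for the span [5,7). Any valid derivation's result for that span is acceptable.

[0,7] S   >
  [0,5] S/PP   >S
    [0,3] (S/S)/PP   >
      [0,1] "cat" : ((S/S)/PP)/NP
      [1,3] NP   >
        [1,2] "gave" : NP/PP
        [2,3] "often" : PP
    [3,5] S/PP   >
      [3,4] "built" : (S/PP)/S
      [4,5] "the" : S
  [5,7] PP   <
    [5,6] "plan" : S
    [6,7] "this" : PP\S

PP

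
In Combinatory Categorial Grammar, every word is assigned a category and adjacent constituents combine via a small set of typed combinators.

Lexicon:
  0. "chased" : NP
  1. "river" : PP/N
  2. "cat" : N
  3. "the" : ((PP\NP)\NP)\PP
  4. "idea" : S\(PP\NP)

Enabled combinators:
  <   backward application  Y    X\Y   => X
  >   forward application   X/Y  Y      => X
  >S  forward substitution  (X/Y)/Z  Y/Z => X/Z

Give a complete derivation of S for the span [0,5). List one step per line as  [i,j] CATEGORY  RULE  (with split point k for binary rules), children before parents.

[0,1] NP  lex  "chased"
[1,2] PP/N  lex  "river"
[2,3] N  lex  "cat"
[1,3] PP  >  k=2
[3,4] ((PP\NP)\NP)\PP  lex  "the"
[1,4] (PP\NP)\NP  <  k=3
[0,4] PP\NP  <  k=1
[4,5] S\(PP\NP)  lex  "idea"
[0,5] S  <  k=4

[0,5] S   <
  [0,4] PP\NP   <
    [0,1] "chased" : NP
    [1,4] (PP\NP)\NP   <
      [1,3] PP   >
        [1,2] "river" : PP/N
        [2,3] "cat" : N
      [3,4] "the" : ((PP\NP)\NP)\PP
  [4,5] "idea" : S\(PP\NP)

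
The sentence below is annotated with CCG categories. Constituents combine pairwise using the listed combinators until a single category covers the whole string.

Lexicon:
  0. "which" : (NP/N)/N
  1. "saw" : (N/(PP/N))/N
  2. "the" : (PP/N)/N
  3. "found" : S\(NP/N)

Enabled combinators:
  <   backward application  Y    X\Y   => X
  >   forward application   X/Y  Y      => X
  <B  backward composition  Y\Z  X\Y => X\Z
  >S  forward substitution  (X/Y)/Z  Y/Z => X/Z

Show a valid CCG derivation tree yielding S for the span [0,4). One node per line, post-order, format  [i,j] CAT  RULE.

[0,4] S   <
  [0,3] NP/N   >S
    [0,1] "which" : (NP/N)/N
    [1,3] N/N   >S
      [1,2] "saw" : (N/(PP/N))/N
      [2,3] "the" : (PP/N)/N
  [3,4] "found" : S\(NP/N)

[0,1] (NP/N)/N  lex  "which"
[1,2] (N/(PP/N))/N  lex  "saw"
[2,3] (PP/N)/N  lex  "the"
[1,3] N/N  >S  k=2
[0,3] NP/N  >S  k=1
[3,4] S\(NP/N)  lex  "found"
[0,4] S  <  k=3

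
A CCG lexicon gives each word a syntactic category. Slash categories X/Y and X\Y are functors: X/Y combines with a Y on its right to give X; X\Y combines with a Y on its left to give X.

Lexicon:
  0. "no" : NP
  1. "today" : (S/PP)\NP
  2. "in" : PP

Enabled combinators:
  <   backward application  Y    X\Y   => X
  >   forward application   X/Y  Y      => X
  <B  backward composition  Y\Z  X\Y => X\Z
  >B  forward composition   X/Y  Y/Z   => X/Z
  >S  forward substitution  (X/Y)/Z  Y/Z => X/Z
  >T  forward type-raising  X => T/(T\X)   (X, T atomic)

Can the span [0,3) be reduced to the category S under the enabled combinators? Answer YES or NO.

YES

[0,3] S   >
  [0,2] S/PP   <
    [0,1] "no" : NP
    [1,2] "today" : (S/PP)\NP
  [2,3] "in" : PP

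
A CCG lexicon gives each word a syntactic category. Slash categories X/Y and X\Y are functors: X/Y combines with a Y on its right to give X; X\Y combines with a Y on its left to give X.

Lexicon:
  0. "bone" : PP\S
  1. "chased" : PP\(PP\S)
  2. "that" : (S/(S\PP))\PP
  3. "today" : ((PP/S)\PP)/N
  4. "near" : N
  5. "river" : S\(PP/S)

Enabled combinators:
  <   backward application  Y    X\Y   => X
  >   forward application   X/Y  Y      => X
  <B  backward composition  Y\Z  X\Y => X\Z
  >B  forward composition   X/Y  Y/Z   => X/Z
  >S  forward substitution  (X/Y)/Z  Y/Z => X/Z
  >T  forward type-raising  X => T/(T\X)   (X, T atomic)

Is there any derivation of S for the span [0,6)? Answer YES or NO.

YES

[0,6] S   >
  [0,3] S/(S\PP)   <
    [0,2] PP   <
      [0,1] "bone" : PP\S
      [1,2] "chased" : PP\(PP\S)
    [2,3] "that" : (S/(S\PP))\PP
  [3,6] S\PP   <B
    [3,5] (PP/S)\PP   >
      [3,4] "today" : ((PP/S)\PP)/N
      [4,5] "near" : N
    [5,6] "river" : S\(PP/S)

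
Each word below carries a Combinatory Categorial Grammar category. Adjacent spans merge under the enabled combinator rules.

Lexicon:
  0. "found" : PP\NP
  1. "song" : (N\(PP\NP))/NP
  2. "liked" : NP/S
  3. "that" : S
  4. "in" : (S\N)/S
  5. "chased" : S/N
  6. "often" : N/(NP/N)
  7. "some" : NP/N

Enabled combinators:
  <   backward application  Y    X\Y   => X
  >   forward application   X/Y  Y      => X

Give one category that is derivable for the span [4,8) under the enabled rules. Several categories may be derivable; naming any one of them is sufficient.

[0,8] S   <
  [0,4] N   <
    [0,1] "found" : PP\NP
    [1,4] N\(PP\NP)   >
      [1,2] "song" : (N\(PP\NP))/NP
      [2,4] NP   >
        [2,3] "liked" : NP/S
        [3,4] "that" : S
  [4,8] S\N   >
    [4,5] "in" : (S\N)/S
    [5,8] S   >
      [5,6] "chased" : S/N
      [6,8] N   >
        [6,7] "often" : N/(NP/N)
        [7,8] "some" : NP/N

S\N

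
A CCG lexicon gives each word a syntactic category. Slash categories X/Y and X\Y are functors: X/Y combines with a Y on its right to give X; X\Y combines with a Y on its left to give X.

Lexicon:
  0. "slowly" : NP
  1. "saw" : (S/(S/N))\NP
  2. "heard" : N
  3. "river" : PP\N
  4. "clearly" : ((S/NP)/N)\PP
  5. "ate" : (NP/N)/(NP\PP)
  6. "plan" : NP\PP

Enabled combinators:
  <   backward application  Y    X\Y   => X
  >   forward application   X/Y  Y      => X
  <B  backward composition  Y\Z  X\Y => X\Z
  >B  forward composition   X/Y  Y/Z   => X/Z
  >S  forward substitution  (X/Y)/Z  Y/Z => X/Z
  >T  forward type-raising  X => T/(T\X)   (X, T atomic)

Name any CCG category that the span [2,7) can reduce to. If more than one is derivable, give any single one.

S/N

[0,7] S   >
  [0,2] S/(S/N)   <
    [0,1] "slowly" : NP
    [1,2] "saw" : (S/(S/N))\NP
  [2,7] S/N   >S
    [2,5] (S/NP)/N   <
      [2,4] PP   >
        [2,3] PP/(PP\N)   >T
          [2,3] "heard" : N
        [3,4] "river" : PP\N
      [4,5] "clearly" : ((S/NP)/N)\PP
    [5,7] NP/N   >
      [5,6] "ate" : (NP/N)/(NP\PP)
      [6,7] "plan" : NP\PP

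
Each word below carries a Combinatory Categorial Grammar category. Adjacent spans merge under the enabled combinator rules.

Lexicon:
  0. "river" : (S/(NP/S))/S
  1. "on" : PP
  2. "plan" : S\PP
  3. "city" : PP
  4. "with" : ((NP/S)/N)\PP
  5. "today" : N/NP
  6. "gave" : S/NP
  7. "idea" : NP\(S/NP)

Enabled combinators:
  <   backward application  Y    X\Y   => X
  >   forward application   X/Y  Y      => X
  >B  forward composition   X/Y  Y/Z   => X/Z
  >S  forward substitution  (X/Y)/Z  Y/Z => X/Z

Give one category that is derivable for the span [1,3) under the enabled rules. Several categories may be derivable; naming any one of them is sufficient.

[0,8] S   >
  [0,5] S/N   >B
    [0,3] S/(NP/S)   >
      [0,1] "river" : (S/(NP/S))/S
      [1,3] S   <
        [1,2] "on" : PP
        [2,3] "plan" : S\PP
    [3,5] (NP/S)/N   <
      [3,4] "city" : PP
      [4,5] "with" : ((NP/S)/N)\PP
  [5,8] N   >
    [5,6] "today" : N/NP
    [6,8] NP   <
      [6,7] "gave" : S/NP
      [7,8] "idea" : NP\(S/NP)

S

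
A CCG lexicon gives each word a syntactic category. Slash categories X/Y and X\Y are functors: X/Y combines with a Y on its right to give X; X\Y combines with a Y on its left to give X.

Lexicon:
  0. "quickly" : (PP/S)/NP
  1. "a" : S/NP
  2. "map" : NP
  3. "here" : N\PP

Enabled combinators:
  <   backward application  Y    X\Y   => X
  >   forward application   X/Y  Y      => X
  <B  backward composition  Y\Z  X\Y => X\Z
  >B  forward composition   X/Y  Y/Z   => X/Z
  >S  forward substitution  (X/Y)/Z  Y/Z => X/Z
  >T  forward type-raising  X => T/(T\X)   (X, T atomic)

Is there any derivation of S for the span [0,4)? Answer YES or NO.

(PP/S)/NP S/NP NP N\PP
CKY chart[0,4] = {N, N/(N\N), NP/(NP\N), PP/(PP\N), S/(S\N)}; S ∉ chart

NO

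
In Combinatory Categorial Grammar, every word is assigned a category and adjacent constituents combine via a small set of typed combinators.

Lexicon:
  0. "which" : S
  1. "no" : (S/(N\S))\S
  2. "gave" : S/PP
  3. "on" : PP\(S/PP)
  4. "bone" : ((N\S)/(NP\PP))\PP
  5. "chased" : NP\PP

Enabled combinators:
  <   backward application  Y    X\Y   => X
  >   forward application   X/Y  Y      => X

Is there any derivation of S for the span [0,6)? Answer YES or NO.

[0,6] S   >
  [0,2] S/(N\S)   <
    [0,1] "which" : S
    [1,2] "no" : (S/(N\S))\S
  [2,6] N\S   >
    [2,5] (N\S)/(NP\PP)   <
      [2,4] PP   <
        [2,3] "gave" : S/PP
        [3,4] "on" : PP\(S/PP)
      [4,5] "bone" : ((N\S)/(NP\PP))\PP
    [5,6] "chased" : NP\PP

YES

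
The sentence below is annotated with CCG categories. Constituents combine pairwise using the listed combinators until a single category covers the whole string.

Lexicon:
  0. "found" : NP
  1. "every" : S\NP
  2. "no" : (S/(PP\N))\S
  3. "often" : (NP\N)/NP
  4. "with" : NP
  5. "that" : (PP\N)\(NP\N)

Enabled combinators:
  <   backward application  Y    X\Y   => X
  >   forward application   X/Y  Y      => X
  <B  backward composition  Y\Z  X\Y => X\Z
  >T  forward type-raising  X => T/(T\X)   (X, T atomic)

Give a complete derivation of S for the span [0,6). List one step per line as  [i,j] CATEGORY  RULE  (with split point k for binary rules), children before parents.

[0,1] NP  lex  "found"
[1,2] S\NP  lex  "every"
[0,2] S  <  k=1
[2,3] (S/(PP\N))\S  lex  "no"
[0,3] S/(PP\N)  <  k=2
[3,4] (NP\N)/NP  lex  "often"
[4,5] NP  lex  "with"
[3,5] NP\N  >  k=4
[5,6] (PP\N)\(NP\N)  lex  "that"
[3,6] PP\N  <  k=5
[0,6] S  >  k=3

[0,6] S   >
  [0,3] S/(PP\N)   <
    [0,2] S   <
      [0,1] "found" : NP
      [1,2] "every" : S\NP
    [2,3] "no" : (S/(PP\N))\S
  [3,6] PP\N   <
    [3,5] NP\N   >
      [3,4] "often" : (NP\N)/NP
      [4,5] "with" : NP
    [5,6] "that" : (PP\N)\(NP\N)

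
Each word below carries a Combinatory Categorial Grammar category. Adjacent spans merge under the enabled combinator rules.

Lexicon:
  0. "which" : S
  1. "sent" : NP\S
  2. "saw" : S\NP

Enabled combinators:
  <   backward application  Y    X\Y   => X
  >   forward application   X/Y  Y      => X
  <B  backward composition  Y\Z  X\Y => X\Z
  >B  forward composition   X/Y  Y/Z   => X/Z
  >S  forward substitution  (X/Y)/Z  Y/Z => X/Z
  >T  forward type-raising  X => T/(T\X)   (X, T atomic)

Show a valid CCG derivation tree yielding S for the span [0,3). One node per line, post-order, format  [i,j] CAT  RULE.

[0,3] S   <
  [0,2] NP   <
    [0,1] "which" : S
    [1,2] "sent" : NP\S
  [2,3] "saw" : S\NP

[0,1] S  lex  "which"
[1,2] NP\S  lex  "sent"
[0,2] NP  <  k=1
[2,3] S\NP  lex  "saw"
[0,3] S  <  k=2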